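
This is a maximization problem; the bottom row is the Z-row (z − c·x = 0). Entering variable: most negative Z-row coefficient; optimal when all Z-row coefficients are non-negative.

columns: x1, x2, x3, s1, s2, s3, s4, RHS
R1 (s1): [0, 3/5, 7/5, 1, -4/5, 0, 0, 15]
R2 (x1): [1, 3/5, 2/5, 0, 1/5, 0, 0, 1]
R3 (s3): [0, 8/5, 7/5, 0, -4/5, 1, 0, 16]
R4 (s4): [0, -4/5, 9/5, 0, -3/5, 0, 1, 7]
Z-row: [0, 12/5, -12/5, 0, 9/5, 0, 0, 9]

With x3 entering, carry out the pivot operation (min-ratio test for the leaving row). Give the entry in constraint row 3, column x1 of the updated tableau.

Ratio test on column x3 — row 1: 15/(7/5) = 75/7; row 2: 1/(2/5) = 5/2; row 3: 16/(7/5) = 80/7; row 4: 7/(9/5) = 35/9. Minimum is 5/2 at row 2 (x1 leaves); pivot element 2/5.
Divide row 2 by 2/5; eliminate column x3 from the other rows.
Row 3 update in column x1: 0 − (7/5)·(5/2) = -7/2.

-7/2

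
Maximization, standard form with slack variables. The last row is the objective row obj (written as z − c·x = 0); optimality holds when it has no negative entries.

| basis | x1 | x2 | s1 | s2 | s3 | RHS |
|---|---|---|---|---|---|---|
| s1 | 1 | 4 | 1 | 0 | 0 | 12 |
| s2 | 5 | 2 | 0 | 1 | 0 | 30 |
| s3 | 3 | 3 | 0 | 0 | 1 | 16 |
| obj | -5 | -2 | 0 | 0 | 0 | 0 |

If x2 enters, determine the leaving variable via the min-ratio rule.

s1

Column x2 entries and ratios — s1: 12/4 = 3; s2: 30/2 = 15; s3: 16/3 = 16/3.
Smallest ratio is 3 in the row of s1, so s1 leaves.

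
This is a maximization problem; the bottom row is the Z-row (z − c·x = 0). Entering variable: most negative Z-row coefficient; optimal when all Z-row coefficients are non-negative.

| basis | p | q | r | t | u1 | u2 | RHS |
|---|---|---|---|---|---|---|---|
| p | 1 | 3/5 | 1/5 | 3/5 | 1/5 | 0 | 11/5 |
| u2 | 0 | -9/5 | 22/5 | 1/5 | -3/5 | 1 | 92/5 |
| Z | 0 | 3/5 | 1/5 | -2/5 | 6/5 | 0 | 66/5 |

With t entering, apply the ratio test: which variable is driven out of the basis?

p

Column t entries and ratios — p: (11/5)/(3/5) = 11/3; u2: (92/5)/(1/5) = 92.
Smallest ratio is 11/3 in the row of p, so p leaves.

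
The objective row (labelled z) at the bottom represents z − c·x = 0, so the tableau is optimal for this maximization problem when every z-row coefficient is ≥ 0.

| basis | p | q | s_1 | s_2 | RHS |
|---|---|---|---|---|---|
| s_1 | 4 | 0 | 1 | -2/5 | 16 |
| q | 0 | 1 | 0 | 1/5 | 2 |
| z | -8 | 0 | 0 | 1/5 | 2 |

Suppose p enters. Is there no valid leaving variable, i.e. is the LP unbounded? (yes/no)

Column p has positive entries in row(s) 1, so the ratio test bounds it — not unbounded.

no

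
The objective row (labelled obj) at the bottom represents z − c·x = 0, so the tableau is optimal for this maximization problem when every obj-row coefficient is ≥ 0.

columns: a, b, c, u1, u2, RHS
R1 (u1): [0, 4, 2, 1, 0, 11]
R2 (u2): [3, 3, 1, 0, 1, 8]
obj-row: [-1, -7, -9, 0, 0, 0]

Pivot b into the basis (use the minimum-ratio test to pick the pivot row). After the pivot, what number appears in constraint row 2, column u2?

1/3

Ratio test on column b — row 1: 11/4 = 11/4; row 2: 8/3 = 8/3. Minimum is 8/3 at row 2 (u2 leaves); pivot element 3.
Divide row 2 by 3; eliminate column b from the other rows.
In the new row 2, the u2 entry is the old entry divided by the pivot: 1/3 = 1/3.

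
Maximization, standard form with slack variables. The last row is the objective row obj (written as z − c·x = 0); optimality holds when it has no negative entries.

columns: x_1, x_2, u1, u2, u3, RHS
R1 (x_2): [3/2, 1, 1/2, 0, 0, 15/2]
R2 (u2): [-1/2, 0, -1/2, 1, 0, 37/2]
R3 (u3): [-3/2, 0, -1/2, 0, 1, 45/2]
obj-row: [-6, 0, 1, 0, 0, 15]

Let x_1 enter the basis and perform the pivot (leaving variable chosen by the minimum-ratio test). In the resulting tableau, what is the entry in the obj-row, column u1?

Ratio test on column x_1 — row 1: (15/2)/(3/2) = 5; row 2: entry -1/2 ≤ 0; row 3: entry -3/2 ≤ 0. Minimum is 5 at row 1 (x_2 leaves); pivot element 3/2.
Divide row 1 by 3/2; eliminate column x_1 from the other rows.
obj-row update in column u1: 1 − (-6)·(1/3) = 3.

3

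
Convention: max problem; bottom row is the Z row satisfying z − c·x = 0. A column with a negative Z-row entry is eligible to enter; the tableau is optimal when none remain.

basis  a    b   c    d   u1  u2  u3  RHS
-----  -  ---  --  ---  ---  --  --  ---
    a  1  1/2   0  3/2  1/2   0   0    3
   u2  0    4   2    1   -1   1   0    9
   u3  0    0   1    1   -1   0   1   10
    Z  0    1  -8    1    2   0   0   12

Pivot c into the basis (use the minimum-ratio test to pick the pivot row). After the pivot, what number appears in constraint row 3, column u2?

-1/2

Ratio test on column c — row 1: entry 0 ≤ 0; row 2: 9/2 = 9/2; row 3: 10/1 = 10. Minimum is 9/2 at row 2 (u2 leaves); pivot element 2.
Divide row 2 by 2; eliminate column c from the other rows.
Row 3 update in column u2: 0 − 1·(1/2) = -1/2.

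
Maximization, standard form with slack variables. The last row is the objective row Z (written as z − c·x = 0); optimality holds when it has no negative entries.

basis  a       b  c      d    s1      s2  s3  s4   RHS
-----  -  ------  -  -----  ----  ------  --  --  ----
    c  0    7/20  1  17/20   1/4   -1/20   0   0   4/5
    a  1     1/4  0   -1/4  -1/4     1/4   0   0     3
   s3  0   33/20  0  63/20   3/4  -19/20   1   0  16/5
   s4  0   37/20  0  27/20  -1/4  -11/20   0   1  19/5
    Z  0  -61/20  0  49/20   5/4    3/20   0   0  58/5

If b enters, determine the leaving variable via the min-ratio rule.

Column b entries and ratios — c: (4/5)/(7/20) = 16/7; a: 3/(1/4) = 12; s3: (16/5)/(33/20) = 64/33; s4: (19/5)/(37/20) = 76/37.
Smallest ratio is 64/33 in the row of s3, so s3 leaves.

s3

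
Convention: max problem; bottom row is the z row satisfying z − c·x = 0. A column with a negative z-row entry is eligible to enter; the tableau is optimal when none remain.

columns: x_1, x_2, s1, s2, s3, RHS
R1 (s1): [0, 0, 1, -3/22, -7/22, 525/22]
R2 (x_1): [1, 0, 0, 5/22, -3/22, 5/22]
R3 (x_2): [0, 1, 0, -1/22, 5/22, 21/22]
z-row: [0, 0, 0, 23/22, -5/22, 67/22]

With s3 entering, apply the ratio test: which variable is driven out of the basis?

Column s3 entries and ratios — s1: -7/22 ≤ 0, skip; x_1: -3/22 ≤ 0, skip; x_2: (21/22)/(5/22) = 21/5.
Smallest ratio is 21/5 in the row of x_2, so x_2 leaves.

x_2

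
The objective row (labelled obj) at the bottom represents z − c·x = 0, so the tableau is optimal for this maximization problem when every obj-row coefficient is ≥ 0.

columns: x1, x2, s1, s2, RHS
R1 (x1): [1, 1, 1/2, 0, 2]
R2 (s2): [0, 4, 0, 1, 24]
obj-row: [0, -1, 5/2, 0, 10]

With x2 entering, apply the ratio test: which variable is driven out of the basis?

x1

Column x2 entries and ratios — x1: 2/1 = 2; s2: 24/4 = 6.
Smallest ratio is 2 in the row of x1, so x1 leaves.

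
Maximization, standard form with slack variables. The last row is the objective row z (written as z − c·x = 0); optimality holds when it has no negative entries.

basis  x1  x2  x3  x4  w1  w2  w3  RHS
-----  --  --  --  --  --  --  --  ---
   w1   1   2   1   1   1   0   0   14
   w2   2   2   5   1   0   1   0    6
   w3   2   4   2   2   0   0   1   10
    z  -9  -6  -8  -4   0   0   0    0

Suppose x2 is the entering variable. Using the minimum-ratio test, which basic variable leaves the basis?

Column x2 entries and ratios — w1: 14/2 = 7; w2: 6/2 = 3; w3: 10/4 = 5/2.
Smallest ratio is 5/2 in the row of w3, so w3 leaves.

w3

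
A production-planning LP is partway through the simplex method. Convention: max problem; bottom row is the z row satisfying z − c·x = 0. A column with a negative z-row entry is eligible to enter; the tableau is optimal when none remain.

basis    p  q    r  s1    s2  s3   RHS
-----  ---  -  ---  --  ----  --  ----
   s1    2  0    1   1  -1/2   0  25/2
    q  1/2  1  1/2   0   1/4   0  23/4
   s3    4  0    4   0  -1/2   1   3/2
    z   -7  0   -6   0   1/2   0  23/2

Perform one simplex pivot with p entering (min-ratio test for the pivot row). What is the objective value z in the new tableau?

113/8

Ratio test on column p — row 1: (25/2)/2 = 25/4; row 2: (23/4)/(1/2) = 23/2; row 3: (3/2)/4 = 3/8. Minimum is 3/8 at row 3 (s3 leaves); pivot element 4.
Pivot on row 3; the z-row RHS becomes 23/2 − (-7)·(3/8) = 113/8.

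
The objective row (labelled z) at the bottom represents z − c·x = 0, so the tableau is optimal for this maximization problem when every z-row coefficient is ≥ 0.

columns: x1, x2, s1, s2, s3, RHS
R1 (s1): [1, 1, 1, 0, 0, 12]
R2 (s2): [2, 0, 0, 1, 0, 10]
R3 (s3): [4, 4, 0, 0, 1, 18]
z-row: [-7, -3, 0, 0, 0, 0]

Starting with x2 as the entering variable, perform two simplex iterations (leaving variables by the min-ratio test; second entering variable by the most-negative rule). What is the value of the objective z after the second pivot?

63/2

Ratio test on column x2 — row 1: 12/1 = 12; row 2: entry 0 ≤ 0; row 3: 18/4 = 9/2. Minimum is 9/2 at row 3 (s3 leaves); pivot element 4.
Pivot on row 3; the z-row RHS becomes 0 − (-3)·(9/2) = 27/2.
Next entering variable (most negative z-row entry -4): x1.
Ratio test on column x1 — row 1: entry 0 ≤ 0; row 2: 10/2 = 5; row 3: (9/2)/1 = 9/2. Minimum is 9/2 at row 3 (x2 leaves); pivot element 1.
After the second pivot the z-row RHS is 27/2 − (-4)·(9/2) = 63/2.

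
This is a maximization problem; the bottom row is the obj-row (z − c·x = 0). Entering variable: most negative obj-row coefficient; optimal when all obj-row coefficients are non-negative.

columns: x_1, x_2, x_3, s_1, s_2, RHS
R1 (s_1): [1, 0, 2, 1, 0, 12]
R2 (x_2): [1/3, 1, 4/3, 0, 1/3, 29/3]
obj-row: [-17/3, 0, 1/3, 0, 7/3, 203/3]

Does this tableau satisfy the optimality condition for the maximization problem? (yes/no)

The obj-row has a negative entry -17/3 in column x_1, so it is not optimal.

no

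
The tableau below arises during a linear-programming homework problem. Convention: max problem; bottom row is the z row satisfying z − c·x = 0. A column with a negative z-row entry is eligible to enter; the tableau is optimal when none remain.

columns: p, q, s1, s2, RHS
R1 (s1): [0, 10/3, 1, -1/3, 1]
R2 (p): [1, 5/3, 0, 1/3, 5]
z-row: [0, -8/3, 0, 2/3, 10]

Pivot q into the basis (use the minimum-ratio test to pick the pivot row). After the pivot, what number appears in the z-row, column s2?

2/5

Ratio test on column q — row 1: 1/(10/3) = 3/10; row 2: 5/(5/3) = 3. Minimum is 3/10 at row 1 (s1 leaves); pivot element 10/3.
Divide row 1 by 10/3; eliminate column q from the other rows.
z-row update in column s2: 2/3 − (-8/3)·(-1/10) = 2/5.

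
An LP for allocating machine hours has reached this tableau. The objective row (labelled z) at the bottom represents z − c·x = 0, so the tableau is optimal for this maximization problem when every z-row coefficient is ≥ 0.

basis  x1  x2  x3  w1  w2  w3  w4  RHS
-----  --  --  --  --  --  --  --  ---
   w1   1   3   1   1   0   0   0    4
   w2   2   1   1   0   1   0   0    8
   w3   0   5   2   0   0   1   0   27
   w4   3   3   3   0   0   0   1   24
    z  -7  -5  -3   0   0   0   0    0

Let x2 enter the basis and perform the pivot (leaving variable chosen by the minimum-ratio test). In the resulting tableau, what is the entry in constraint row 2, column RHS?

20/3

Ratio test on column x2 — row 1: 4/3 = 4/3; row 2: 8/1 = 8; row 3: 27/5 = 27/5; row 4: 24/3 = 8. Minimum is 4/3 at row 1 (w1 leaves); pivot element 3.
Divide row 1 by 3; eliminate column x2 from the other rows.
Row 2 update in column RHS: 8 − 1·(4/3) = 20/3.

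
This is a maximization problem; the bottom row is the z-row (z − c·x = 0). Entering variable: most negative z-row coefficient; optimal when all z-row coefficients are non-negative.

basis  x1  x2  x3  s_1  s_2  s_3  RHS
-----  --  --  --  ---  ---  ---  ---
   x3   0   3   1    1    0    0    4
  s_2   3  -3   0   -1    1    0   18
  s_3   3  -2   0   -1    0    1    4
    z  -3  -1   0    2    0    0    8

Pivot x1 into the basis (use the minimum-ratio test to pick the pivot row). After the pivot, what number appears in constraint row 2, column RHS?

Ratio test on column x1 — row 1: entry 0 ≤ 0; row 2: 18/3 = 6; row 3: 4/3 = 4/3. Minimum is 4/3 at row 3 (s_3 leaves); pivot element 3.
Divide row 3 by 3; eliminate column x1 from the other rows.
Row 2 update in column RHS: 18 − 3·(4/3) = 14.

14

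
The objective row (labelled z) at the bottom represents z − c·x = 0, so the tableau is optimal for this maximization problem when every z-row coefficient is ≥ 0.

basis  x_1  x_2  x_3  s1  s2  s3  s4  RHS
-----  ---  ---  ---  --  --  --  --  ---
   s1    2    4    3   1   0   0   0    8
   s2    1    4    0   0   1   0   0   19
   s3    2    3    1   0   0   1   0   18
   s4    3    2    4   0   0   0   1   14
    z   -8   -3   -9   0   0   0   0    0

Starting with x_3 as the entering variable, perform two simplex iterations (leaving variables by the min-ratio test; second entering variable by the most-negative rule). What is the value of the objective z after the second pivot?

32

Ratio test on column x_3 — row 1: 8/3 = 8/3; row 2: entry 0 ≤ 0; row 3: 18/1 = 18; row 4: 14/4 = 7/2. Minimum is 8/3 at row 1 (s1 leaves); pivot element 3.
Pivot on row 1; the z-row RHS becomes 0 − (-9)·(8/3) = 24.
Next entering variable (most negative z-row entry -2): x_1.
Ratio test on column x_1 — row 1: (8/3)/(2/3) = 4; row 2: 19/1 = 19; row 3: (46/3)/(4/3) = 23/2; row 4: (10/3)/(1/3) = 10. Minimum is 4 at row 1 (x_3 leaves); pivot element 2/3.
After the second pivot the z-row RHS is 24 − (-2)·4 = 32.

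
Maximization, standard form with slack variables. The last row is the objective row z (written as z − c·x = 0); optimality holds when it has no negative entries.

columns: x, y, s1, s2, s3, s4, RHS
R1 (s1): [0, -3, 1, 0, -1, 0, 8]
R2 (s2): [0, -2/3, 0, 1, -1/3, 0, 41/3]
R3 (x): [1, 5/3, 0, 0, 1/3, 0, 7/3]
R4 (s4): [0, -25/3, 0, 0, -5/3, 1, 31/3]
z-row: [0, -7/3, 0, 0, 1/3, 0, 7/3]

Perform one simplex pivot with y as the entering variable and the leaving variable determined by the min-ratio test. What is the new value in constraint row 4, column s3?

0

Ratio test on column y — row 1: entry -3 ≤ 0; row 2: entry -2/3 ≤ 0; row 3: (7/3)/(5/3) = 7/5; row 4: entry -25/3 ≤ 0. Minimum is 7/5 at row 3 (x leaves); pivot element 5/3.
Divide row 3 by 5/3; eliminate column y from the other rows.
Row 4 update in column s3: -5/3 − (-25/3)·(1/5) = 0.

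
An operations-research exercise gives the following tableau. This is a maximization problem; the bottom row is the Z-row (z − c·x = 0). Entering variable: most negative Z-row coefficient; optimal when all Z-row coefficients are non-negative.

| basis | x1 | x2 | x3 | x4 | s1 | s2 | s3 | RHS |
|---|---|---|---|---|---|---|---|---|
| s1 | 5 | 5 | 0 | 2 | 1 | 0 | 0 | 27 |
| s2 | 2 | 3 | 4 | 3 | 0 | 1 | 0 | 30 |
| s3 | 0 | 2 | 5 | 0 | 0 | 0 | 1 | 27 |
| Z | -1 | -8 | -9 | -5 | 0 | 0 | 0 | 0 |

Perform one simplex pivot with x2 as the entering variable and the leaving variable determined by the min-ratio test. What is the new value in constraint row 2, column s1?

Ratio test on column x2 — row 1: 27/5 = 27/5; row 2: 30/3 = 10; row 3: 27/2 = 27/2. Minimum is 27/5 at row 1 (s1 leaves); pivot element 5.
Divide row 1 by 5; eliminate column x2 from the other rows.
Row 2 update in column s1: 0 − 3·(1/5) = -3/5.

-3/5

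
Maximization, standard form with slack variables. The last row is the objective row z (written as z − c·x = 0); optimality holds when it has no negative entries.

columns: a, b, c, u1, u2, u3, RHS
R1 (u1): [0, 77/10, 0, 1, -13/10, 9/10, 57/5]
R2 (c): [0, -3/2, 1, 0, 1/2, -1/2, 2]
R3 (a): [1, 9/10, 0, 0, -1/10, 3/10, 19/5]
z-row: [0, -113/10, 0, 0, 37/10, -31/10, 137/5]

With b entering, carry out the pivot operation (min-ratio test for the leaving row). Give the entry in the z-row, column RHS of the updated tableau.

3398/77

Ratio test on column b — row 1: (57/5)/(77/10) = 114/77; row 2: entry -3/2 ≤ 0; row 3: (19/5)/(9/10) = 38/9. Minimum is 114/77 at row 1 (u1 leaves); pivot element 77/10.
Divide row 1 by 77/10; eliminate column b from the other rows.
z-row update in column RHS: 137/5 − (-113/10)·(114/77) = 3398/77.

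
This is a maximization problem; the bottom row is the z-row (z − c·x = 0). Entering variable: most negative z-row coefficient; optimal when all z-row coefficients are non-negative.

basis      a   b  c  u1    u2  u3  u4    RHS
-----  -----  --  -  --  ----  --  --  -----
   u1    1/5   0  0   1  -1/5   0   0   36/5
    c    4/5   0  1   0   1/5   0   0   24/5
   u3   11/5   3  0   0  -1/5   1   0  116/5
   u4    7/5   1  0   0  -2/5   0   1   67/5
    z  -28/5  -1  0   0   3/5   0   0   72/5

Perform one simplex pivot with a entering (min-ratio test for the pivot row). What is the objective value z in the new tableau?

Ratio test on column a — row 1: (36/5)/(1/5) = 36; row 2: (24/5)/(4/5) = 6; row 3: (116/5)/(11/5) = 116/11; row 4: (67/5)/(7/5) = 67/7. Minimum is 6 at row 2 (c leaves); pivot element 4/5.
Pivot on row 2; the z-row RHS becomes 72/5 − (-28/5)·6 = 48.

48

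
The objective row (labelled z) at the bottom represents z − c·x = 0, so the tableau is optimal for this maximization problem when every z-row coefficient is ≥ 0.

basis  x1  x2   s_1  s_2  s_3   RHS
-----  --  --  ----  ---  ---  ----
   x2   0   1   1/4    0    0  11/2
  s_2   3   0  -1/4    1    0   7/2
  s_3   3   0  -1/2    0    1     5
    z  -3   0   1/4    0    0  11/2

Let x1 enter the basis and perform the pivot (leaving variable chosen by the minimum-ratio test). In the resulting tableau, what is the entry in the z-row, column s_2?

1

Ratio test on column x1 — row 1: entry 0 ≤ 0; row 2: (7/2)/3 = 7/6; row 3: 5/3 = 5/3. Minimum is 7/6 at row 2 (s_2 leaves); pivot element 3.
Divide row 2 by 3; eliminate column x1 from the other rows.
z-row update in column s_2: 0 − (-3)·(1/3) = 1.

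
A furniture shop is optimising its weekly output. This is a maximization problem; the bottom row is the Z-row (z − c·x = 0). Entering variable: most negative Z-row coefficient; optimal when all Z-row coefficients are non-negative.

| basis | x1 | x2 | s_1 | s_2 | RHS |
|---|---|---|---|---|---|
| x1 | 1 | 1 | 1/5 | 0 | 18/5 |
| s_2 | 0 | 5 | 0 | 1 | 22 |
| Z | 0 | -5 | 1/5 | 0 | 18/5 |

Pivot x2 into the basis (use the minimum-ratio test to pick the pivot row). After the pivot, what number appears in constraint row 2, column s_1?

-1

Ratio test on column x2 — row 1: (18/5)/1 = 18/5; row 2: 22/5 = 22/5. Minimum is 18/5 at row 1 (x1 leaves); pivot element 1.
Divide row 1 by 1; eliminate column x2 from the other rows.
Row 2 update in column s_1: 0 − 5·(1/5) = -1.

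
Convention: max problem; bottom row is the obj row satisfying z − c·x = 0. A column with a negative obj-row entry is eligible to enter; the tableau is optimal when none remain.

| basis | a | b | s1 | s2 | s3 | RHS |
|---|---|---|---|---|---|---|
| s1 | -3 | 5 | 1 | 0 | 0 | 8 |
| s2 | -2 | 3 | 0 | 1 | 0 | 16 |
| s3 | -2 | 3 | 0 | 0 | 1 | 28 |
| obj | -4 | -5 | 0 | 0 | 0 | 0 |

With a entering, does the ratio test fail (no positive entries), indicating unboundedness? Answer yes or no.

Every constraint-row entry in column a is ≤ 0, so increasing a is unbounded.

yes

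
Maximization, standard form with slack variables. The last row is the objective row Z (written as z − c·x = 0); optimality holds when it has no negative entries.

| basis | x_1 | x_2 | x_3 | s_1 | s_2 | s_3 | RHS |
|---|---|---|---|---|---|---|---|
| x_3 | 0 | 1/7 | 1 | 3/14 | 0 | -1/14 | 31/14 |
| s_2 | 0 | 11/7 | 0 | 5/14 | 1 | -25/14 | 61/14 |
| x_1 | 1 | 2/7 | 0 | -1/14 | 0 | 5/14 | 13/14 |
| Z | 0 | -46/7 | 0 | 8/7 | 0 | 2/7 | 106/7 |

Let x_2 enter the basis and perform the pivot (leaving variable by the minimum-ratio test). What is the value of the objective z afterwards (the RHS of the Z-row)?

Ratio test on column x_2 — row 1: (31/14)/(1/7) = 31/2; row 2: (61/14)/(11/7) = 61/22; row 3: (13/14)/(2/7) = 13/4. Minimum is 61/22 at row 2 (s_2 leaves); pivot element 11/7.
Pivot on row 2; the Z-row RHS becomes 106/7 − (-46/7)·(61/22) = 367/11.

367/11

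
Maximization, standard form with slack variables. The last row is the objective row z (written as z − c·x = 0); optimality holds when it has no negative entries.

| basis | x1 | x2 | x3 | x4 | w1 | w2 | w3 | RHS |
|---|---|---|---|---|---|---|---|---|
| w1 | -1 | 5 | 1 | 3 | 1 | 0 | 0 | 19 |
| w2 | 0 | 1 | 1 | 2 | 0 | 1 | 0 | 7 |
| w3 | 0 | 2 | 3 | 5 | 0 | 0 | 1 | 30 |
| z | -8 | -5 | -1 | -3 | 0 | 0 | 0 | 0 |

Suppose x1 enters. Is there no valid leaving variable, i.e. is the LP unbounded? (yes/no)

Every constraint-row entry in column x1 is ≤ 0, so increasing x1 is unbounded.

yes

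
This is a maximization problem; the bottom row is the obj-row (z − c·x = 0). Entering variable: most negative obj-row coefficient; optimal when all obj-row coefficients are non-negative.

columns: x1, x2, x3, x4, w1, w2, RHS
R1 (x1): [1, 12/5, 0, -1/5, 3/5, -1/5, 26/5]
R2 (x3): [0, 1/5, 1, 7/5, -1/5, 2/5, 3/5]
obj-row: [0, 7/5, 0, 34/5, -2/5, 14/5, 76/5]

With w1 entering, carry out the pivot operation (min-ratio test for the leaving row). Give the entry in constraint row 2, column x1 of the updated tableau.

Ratio test on column w1 — row 1: (26/5)/(3/5) = 26/3; row 2: entry -1/5 ≤ 0. Minimum is 26/3 at row 1 (x1 leaves); pivot element 3/5.
Divide row 1 by 3/5; eliminate column w1 from the other rows.
Row 2 update in column x1: 0 − (-1/5)·(5/3) = 1/3.

1/3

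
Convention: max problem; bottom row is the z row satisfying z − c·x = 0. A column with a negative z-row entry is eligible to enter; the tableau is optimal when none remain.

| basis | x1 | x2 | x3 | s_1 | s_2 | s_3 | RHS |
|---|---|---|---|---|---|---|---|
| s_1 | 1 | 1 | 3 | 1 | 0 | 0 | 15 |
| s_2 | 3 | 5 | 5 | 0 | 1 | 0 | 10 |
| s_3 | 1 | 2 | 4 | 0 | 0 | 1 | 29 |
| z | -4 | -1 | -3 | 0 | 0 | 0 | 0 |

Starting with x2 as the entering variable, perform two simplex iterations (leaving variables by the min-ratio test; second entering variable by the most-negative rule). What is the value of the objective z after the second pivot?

Ratio test on column x2 — row 1: 15/1 = 15; row 2: 10/5 = 2; row 3: 29/2 = 29/2. Minimum is 2 at row 2 (s_2 leaves); pivot element 5.
Pivot on row 2; the z-row RHS becomes 0 − (-1)·2 = 2.
Next entering variable (most negative z-row entry -17/5): x1.
Ratio test on column x1 — row 1: 13/(2/5) = 65/2; row 2: 2/(3/5) = 10/3; row 3: entry -1/5 ≤ 0. Minimum is 10/3 at row 2 (x2 leaves); pivot element 3/5.
After the second pivot the z-row RHS is 2 − (-17/5)·(10/3) = 40/3.

40/3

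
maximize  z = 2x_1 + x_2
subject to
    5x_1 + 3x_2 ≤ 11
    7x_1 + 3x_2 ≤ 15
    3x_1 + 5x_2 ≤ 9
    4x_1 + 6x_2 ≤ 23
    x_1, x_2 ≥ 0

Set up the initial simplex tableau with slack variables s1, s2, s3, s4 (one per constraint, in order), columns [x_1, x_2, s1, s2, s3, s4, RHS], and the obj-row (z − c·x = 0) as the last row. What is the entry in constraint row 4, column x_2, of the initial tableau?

6

Constraint 4 has coefficient 6 on x_2.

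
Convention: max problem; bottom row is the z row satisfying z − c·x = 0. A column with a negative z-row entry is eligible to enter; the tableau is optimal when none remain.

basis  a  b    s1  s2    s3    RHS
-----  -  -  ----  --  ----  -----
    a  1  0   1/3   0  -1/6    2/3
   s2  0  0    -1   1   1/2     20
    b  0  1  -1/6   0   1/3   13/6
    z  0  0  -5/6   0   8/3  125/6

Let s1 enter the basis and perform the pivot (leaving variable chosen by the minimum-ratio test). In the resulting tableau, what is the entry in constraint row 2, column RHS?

Ratio test on column s1 — row 1: (2/3)/(1/3) = 2; row 2: entry -1 ≤ 0; row 3: entry -1/6 ≤ 0. Minimum is 2 at row 1 (a leaves); pivot element 1/3.
Divide row 1 by 1/3; eliminate column s1 from the other rows.
Row 2 update in column RHS: 20 − (-1)·2 = 22.

22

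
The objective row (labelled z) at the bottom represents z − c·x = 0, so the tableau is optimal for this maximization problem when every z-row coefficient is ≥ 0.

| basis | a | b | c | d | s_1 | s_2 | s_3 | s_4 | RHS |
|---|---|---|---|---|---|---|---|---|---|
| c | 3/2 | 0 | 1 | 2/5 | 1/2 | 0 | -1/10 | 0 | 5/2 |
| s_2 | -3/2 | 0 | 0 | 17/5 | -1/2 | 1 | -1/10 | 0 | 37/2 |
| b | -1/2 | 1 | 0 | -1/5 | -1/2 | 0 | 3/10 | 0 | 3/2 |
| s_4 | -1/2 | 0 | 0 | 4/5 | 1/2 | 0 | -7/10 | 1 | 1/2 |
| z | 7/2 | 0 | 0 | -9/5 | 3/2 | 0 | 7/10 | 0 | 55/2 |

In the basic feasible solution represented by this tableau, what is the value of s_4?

s_4 is basic (row 4); its value is the RHS of that row, 1/2.

1/2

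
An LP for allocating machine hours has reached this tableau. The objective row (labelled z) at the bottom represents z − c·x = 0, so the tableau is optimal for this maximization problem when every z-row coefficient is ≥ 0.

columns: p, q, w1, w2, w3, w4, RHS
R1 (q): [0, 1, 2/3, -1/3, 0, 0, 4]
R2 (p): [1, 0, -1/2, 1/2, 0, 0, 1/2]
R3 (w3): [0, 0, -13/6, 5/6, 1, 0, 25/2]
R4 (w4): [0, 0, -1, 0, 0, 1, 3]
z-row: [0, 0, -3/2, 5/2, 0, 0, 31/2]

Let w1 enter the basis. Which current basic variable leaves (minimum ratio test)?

q

Column w1 entries and ratios — q: 4/(2/3) = 6; p: -1/2 ≤ 0, skip; w3: -13/6 ≤ 0, skip; w4: -1 ≤ 0, skip.
Smallest ratio is 6 in the row of q, so q leaves.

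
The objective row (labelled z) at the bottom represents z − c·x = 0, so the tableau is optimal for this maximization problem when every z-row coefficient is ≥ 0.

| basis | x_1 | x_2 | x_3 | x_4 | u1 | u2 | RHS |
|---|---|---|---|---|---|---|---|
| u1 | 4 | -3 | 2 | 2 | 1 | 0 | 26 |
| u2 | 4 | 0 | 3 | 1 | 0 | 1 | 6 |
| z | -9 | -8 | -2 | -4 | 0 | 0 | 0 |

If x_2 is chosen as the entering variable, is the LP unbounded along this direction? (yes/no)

Every constraint-row entry in column x_2 is ≤ 0, so increasing x_2 is unbounded.

yes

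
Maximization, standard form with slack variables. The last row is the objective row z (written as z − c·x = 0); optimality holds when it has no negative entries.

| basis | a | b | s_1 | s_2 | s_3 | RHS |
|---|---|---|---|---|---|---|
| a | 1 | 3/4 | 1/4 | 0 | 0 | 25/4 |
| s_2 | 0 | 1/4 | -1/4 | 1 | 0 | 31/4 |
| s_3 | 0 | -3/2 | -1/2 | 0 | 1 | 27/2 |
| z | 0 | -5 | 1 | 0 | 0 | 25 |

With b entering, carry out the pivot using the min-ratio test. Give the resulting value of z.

Ratio test on column b — row 1: (25/4)/(3/4) = 25/3; row 2: (31/4)/(1/4) = 31; row 3: entry -3/2 ≤ 0. Minimum is 25/3 at row 1 (a leaves); pivot element 3/4.
Pivot on row 1; the z-row RHS becomes 25 − (-5)·(25/3) = 200/3.

200/3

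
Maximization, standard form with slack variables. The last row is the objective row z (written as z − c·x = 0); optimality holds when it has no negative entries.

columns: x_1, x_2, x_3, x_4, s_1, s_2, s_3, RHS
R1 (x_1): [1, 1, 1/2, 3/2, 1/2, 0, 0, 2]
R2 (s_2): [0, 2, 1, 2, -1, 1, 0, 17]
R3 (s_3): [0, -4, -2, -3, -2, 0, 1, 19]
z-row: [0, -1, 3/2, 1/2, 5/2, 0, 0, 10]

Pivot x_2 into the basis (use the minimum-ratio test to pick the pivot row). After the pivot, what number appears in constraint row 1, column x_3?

1/2

Ratio test on column x_2 — row 1: 2/1 = 2; row 2: 17/2 = 17/2; row 3: entry -4 ≤ 0. Minimum is 2 at row 1 (x_1 leaves); pivot element 1.
Divide row 1 by 1; eliminate column x_2 from the other rows.
In the new row 1, the x_3 entry is the old entry divided by the pivot: (1/2)/1 = 1/2.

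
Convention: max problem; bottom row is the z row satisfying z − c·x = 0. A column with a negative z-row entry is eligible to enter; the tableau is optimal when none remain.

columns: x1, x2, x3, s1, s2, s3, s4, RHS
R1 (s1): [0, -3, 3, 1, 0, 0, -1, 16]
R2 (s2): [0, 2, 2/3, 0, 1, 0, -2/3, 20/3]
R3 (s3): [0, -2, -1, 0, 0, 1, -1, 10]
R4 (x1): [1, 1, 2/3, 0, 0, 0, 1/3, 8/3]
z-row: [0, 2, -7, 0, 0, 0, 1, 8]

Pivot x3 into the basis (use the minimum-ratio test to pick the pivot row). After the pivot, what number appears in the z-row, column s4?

9/2

Ratio test on column x3 — row 1: 16/3 = 16/3; row 2: (20/3)/(2/3) = 10; row 3: entry -1 ≤ 0; row 4: (8/3)/(2/3) = 4. Minimum is 4 at row 4 (x1 leaves); pivot element 2/3.
Divide row 4 by 2/3; eliminate column x3 from the other rows.
z-row update in column s4: 1 − (-7)·(1/2) = 9/2.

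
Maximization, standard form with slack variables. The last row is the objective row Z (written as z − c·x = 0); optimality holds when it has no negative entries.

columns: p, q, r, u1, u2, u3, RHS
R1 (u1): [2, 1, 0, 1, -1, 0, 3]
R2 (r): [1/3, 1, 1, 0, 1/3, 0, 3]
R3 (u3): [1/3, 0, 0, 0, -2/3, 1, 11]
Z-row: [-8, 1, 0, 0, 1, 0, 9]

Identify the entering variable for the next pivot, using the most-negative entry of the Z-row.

p

Negative Z-row entries: p: -8.
The most negative is -8 in column p, so p enters.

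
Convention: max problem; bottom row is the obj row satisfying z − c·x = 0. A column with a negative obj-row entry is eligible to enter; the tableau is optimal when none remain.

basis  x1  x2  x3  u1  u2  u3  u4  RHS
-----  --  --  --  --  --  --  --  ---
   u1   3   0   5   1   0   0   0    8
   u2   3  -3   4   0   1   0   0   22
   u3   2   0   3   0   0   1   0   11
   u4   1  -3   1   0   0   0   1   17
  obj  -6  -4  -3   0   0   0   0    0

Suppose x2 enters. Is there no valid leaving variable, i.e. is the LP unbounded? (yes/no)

yes

Every constraint-row entry in column x2 is ≤ 0, so increasing x2 is unbounded.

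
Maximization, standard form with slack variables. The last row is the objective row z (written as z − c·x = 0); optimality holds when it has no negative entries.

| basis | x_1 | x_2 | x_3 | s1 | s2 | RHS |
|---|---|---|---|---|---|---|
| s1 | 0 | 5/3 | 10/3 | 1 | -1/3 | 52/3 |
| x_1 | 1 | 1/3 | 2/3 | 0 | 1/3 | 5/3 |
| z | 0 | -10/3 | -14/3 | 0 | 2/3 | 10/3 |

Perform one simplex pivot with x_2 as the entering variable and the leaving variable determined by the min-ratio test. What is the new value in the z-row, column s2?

Ratio test on column x_2 — row 1: (52/3)/(5/3) = 52/5; row 2: (5/3)/(1/3) = 5. Minimum is 5 at row 2 (x_1 leaves); pivot element 1/3.
Divide row 2 by 1/3; eliminate column x_2 from the other rows.
z-row update in column s2: 2/3 − (-10/3)·1 = 4.

4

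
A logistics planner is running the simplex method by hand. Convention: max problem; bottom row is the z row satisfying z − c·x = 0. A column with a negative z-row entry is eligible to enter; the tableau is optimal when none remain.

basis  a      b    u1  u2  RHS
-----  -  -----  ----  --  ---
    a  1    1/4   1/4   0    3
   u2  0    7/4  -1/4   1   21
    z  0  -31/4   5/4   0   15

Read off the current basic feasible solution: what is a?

3

a is basic (row 1); its value is the RHS of that row, 3.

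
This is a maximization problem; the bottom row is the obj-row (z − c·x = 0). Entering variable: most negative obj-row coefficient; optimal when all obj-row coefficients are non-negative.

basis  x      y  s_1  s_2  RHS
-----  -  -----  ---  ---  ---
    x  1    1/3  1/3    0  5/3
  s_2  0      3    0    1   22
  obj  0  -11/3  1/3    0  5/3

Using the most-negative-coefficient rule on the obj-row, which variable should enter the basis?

Negative obj-row entries: y: -11/3.
The most negative is -11/3 in column y, so y enters.

y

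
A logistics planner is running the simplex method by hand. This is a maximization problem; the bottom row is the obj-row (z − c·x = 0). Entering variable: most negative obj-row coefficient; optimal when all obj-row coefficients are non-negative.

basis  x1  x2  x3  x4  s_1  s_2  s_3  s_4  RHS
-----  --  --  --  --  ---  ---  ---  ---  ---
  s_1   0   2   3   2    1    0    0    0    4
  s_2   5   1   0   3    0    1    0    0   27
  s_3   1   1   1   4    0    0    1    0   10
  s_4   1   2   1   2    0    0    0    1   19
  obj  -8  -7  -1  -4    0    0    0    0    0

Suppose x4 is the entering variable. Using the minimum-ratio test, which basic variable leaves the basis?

Column x4 entries and ratios — s_1: 4/2 = 2; s_2: 27/3 = 9; s_3: 10/4 = 5/2; s_4: 19/2 = 19/2.
Smallest ratio is 2 in the row of s_1, so s_1 leaves.

s_1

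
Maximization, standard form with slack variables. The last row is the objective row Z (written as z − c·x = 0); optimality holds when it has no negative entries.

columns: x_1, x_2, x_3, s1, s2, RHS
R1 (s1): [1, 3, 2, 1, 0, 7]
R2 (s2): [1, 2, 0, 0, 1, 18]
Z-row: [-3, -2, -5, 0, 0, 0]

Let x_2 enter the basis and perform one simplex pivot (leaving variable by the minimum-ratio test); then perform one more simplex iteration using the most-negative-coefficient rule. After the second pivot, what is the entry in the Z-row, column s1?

Ratio test on column x_2 — row 1: 7/3 = 7/3; row 2: 18/2 = 9. Minimum is 7/3 at row 1 (s1 leaves); pivot element 3.
Divide row 1 by 3; eliminate column x_2 from the other rows.
Second iteration: most negative Z-row entry is -11/3 in column x_3, so x_3 enters.
Ratio test on column x_3 — row 1: (7/3)/(2/3) = 7/2; row 2: entry -4/3 ≤ 0. Minimum is 7/2 at row 1 (x_2 leaves); pivot element 2/3.
Divide row 1 by 2/3; eliminate column x_3 from the other rows.
After both pivots, the entry at the Z-row, column s1 is 5/2.

5/2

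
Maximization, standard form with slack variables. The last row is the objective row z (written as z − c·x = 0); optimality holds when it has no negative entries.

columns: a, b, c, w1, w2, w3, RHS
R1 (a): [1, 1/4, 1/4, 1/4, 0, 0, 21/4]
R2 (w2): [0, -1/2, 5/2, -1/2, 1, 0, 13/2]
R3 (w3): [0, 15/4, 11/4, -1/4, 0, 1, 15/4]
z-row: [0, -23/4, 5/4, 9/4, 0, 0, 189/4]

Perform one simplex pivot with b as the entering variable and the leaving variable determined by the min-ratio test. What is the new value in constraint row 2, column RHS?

7

Ratio test on column b — row 1: (21/4)/(1/4) = 21; row 2: entry -1/2 ≤ 0; row 3: (15/4)/(15/4) = 1. Minimum is 1 at row 3 (w3 leaves); pivot element 15/4.
Divide row 3 by 15/4; eliminate column b from the other rows.
Row 2 update in column RHS: 13/2 − (-1/2)·1 = 7.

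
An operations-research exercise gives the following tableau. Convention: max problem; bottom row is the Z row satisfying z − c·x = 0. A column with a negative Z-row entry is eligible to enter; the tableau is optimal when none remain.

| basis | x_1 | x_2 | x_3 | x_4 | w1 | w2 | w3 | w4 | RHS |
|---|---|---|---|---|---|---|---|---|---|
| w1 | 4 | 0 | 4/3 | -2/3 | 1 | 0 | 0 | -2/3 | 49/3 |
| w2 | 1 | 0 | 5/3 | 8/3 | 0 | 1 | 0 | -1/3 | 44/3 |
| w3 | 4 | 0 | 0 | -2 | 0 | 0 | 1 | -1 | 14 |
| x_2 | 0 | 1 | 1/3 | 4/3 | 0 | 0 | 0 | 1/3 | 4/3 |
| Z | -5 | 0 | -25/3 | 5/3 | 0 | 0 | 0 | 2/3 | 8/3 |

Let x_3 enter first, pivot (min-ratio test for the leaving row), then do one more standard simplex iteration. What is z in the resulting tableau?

Ratio test on column x_3 — row 1: (49/3)/(4/3) = 49/4; row 2: (44/3)/(5/3) = 44/5; row 3: entry 0 ≤ 0; row 4: (4/3)/(1/3) = 4. Minimum is 4 at row 4 (x_2 leaves); pivot element 1/3.
Pivot on row 4; the Z-row RHS becomes 8/3 − (-25/3)·4 = 36.
Next entering variable (most negative Z-row entry -5): x_1.
Ratio test on column x_1 — row 1: 11/4 = 11/4; row 2: 8/1 = 8; row 3: 14/4 = 7/2; row 4: entry 0 ≤ 0. Minimum is 11/4 at row 1 (w1 leaves); pivot element 4.
After the second pivot the Z-row RHS is 36 − (-5)·(11/4) = 199/4.

199/4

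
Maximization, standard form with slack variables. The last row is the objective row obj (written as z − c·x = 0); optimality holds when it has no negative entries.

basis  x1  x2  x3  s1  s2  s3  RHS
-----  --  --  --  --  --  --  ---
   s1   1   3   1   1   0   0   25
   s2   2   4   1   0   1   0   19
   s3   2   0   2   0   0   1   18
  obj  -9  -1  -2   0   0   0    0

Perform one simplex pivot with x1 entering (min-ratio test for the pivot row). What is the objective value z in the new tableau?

81

Ratio test on column x1 — row 1: 25/1 = 25; row 2: 19/2 = 19/2; row 3: 18/2 = 9. Minimum is 9 at row 3 (s3 leaves); pivot element 2.
Pivot on row 3; the obj-row RHS becomes 0 − (-9)·9 = 81.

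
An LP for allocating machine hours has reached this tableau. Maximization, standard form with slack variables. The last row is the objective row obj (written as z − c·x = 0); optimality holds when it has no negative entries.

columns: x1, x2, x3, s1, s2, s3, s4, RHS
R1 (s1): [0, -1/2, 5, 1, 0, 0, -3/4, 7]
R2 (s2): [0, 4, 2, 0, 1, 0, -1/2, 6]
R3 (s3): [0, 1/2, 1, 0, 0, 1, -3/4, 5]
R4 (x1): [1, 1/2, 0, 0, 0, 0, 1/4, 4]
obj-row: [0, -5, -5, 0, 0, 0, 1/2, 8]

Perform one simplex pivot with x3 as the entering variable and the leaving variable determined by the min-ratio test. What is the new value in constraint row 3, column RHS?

18/5

Ratio test on column x3 — row 1: 7/5 = 7/5; row 2: 6/2 = 3; row 3: 5/1 = 5; row 4: entry 0 ≤ 0. Minimum is 7/5 at row 1 (s1 leaves); pivot element 5.
Divide row 1 by 5; eliminate column x3 from the other rows.
Row 3 update in column RHS: 5 − 1·(7/5) = 18/5.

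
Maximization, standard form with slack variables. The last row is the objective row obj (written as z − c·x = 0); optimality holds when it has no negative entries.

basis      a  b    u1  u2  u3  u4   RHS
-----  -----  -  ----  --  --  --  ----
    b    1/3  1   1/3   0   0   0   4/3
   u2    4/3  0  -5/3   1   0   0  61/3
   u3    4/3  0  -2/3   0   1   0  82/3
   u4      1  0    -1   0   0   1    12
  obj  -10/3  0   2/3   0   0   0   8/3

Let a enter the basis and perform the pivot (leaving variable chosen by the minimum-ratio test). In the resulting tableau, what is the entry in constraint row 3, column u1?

-2

Ratio test on column a — row 1: (4/3)/(1/3) = 4; row 2: (61/3)/(4/3) = 61/4; row 3: (82/3)/(4/3) = 41/2; row 4: 12/1 = 12. Minimum is 4 at row 1 (b leaves); pivot element 1/3.
Divide row 1 by 1/3; eliminate column a from the other rows.
Row 3 update in column u1: -2/3 − (4/3)·1 = -2.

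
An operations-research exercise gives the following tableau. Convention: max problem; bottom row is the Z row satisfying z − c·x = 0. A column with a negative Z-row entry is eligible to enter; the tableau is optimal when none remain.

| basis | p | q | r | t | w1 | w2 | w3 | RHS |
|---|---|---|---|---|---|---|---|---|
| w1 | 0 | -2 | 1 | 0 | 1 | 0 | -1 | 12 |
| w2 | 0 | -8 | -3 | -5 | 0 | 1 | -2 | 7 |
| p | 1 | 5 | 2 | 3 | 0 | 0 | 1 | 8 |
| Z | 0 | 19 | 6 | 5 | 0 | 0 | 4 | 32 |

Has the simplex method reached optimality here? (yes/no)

Every Z-row coefficient is ≥ 0, so the tableau is optimal.

yes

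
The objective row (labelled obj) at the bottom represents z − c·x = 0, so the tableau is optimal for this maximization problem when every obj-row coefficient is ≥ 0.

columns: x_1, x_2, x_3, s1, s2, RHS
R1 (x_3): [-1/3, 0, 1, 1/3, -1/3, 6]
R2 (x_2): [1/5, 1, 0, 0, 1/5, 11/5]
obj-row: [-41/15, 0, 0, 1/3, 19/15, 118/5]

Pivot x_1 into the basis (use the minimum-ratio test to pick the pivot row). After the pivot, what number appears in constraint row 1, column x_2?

Ratio test on column x_1 — row 1: entry -1/3 ≤ 0; row 2: (11/5)/(1/5) = 11. Minimum is 11 at row 2 (x_2 leaves); pivot element 1/5.
Divide row 2 by 1/5; eliminate column x_1 from the other rows.
Row 1 update in column x_2: 0 − (-1/3)·5 = 5/3.

5/3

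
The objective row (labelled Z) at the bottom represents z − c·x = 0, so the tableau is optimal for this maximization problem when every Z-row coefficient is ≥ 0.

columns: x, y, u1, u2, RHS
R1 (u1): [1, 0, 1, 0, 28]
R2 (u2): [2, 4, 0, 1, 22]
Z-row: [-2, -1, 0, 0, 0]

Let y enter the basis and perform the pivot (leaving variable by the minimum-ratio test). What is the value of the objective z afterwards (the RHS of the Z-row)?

11/2

Ratio test on column y — row 1: entry 0 ≤ 0; row 2: 22/4 = 11/2. Minimum is 11/2 at row 2 (u2 leaves); pivot element 4.
Pivot on row 2; the Z-row RHS becomes 0 − (-1)·(11/2) = 11/2.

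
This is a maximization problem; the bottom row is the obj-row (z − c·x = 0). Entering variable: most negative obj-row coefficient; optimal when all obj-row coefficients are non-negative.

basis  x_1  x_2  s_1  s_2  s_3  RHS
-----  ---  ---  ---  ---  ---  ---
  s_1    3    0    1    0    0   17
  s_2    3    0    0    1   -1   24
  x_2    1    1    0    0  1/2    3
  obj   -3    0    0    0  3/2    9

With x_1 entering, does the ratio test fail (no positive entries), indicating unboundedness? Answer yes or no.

no

Column x_1 has positive entries in row(s) 1, 2, 3, so the ratio test bounds it — not unbounded.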